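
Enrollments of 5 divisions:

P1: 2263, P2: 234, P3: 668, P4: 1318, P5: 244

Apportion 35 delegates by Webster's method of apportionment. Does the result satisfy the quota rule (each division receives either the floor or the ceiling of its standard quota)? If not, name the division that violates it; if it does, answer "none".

Standard quotas: P1 16.756, P2 1.733, P3 4.946, P4 9.759, P5 1.807.
Webster allocation: P1 16, P2 2, P3 5, P4 10, P5 2.
Every allocation lies between the lower and upper quota.

none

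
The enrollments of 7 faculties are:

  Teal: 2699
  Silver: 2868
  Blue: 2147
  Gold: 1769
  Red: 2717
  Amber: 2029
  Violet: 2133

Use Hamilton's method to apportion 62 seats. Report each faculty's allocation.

Teal 10, Silver 11, Blue 8, Gold 7, Red 10, Amber 8, Violet 8

The standard divisor is 16362/62 ≈ 263.903.
Standard quotas: Teal 10.227, Silver 10.868, Blue 8.136, Gold 6.703, Red 10.295, Amber 7.688, Violet 8.083.
Lower quotas: Teal 10, Silver 10, Blue 8, Gold 6, Red 10, Amber 7, Violet 8 (sum 59, leaving 3 seats).
Remainders in descending order: Silver 0.868, Gold 0.703, Amber 0.688, Red 0.295, Teal 0.227, Blue 0.136, Violet 0.083.
Largest remainders: Silver, Gold, Amber receive the extra seats.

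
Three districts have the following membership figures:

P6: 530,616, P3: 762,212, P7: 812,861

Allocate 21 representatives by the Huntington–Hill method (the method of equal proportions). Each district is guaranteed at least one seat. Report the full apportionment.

With divisor 99366: modified quotas P6 5.340, P3 7.671, P7 8.180.
Geometric-mean thresholds: P6 √(5·6)=5.477, P3 √(7·8)=7.483, P7 √(8·9)=8.485.
Each quota rounded against its threshold gives P6 5, P3 8, P7 8 (total 21).

P6=5; P3=8; P7=8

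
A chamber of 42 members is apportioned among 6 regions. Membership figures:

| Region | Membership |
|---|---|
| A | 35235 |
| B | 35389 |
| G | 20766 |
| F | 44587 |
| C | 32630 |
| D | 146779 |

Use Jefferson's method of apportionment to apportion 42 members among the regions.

Standard divisor 315386/42 ≈ 7509.19; standard quotas: A 4.692, B 4.713, G 2.765, F 5.938, C 4.345, D 19.547.
Rounding down gives 4, 4, 2, 5, 4, 19 = 38 seats, so the divisor must be adjusted.
With modified divisor 7000: modified quotas A 5.034, B 5.056, G 2.967, F 6.370, C 4.661, D 20.968.
Rounding down: A 5, B 5, G 2, F 6, C 4, D 20 (total 42).

A: 5; B: 5; G: 2; F: 6; C: 4; D: 20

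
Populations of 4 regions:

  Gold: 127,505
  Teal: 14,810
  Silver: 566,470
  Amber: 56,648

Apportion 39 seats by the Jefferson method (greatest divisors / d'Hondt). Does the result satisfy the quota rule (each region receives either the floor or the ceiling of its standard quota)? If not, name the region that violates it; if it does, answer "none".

Silver

Standard quotas: Gold 6.497, Teal 0.755, Silver 28.863, Amber 2.886.
Jefferson allocation: Gold 6, Teal 0, Silver 30, Amber 3.
Silver has quota 28.863 (lower 28, upper 29) but receives 30 — outside the quota interval.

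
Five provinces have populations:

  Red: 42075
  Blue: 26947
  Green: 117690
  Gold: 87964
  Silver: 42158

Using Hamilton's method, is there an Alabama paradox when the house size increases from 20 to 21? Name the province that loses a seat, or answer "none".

At 20 seats: Red 3, Blue 2, Green 7, Gold 5, Silver 3.
At 21 seats: Red 3, Blue 1, Green 8, Gold 6, Silver 3.
Blue drops from 2 to 1.

Blue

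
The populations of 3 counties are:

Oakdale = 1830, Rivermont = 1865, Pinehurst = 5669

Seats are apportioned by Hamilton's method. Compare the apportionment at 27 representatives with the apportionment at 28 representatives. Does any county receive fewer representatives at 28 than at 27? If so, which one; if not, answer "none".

At 27 seats: Oakdale 5, Rivermont 6, Pinehurst 16.
At 28 seats: Oakdale 5, Rivermont 6, Pinehurst 17.
No county's allocation decreased.

none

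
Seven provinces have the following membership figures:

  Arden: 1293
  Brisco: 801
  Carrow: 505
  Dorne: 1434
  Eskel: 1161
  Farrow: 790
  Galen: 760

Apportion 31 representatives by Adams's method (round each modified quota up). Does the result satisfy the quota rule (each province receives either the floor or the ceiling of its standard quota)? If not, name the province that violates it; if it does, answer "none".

Standard quotas: Arden 5.944, Brisco 3.682, Carrow 2.321, Dorne 6.592, Eskel 5.337, Farrow 3.631, Galen 3.493.
Adams allocation: Arden 6, Brisco 4, Carrow 2, Dorne 6, Eskel 5, Farrow 4, Galen 4.
Every allocation lies between the lower and upper quota.

none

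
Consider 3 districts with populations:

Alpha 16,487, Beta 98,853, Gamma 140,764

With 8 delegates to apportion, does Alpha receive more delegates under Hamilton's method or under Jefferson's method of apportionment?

Hamilton: Alpha 1, Beta 3, Gamma 4.
Jefferson: Alpha 0, Beta 3, Gamma 5.
Alpha gets 1 under Hamilton and 0 under Jefferson.

Hamilton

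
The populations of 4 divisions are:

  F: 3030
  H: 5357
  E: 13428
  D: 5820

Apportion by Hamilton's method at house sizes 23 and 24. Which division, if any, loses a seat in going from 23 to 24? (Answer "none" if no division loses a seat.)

At 23 seats: F 3, H 4, E 11, D 5.
At 24 seats: F 2, H 5, E 12, D 5.
F drops from 3 to 2.

F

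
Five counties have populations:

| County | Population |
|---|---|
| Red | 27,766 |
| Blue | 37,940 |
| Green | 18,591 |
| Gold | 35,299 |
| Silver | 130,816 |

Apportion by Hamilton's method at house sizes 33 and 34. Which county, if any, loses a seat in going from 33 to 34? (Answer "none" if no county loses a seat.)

At 33 seats: Red 4, Blue 5, Green 2, Gold 5, Silver 17.
At 34 seats: Red 4, Blue 5, Green 2, Gold 5, Silver 18.
No county's allocation decreased.

none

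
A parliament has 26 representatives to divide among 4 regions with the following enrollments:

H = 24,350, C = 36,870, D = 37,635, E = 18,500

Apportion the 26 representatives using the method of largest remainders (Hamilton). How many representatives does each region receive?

Total 117355; standard divisor 117355/26 ≈ 4513.654.
Standard quotas: H 5.3947, C 8.1685, D 8.3380, E 4.0987.
Lower quotas: H 5, C 8, D 8, E 4 (sum 25, leaving 1 seat).
Remainders in descending order: H 0.3947, D 0.3380, C 0.1685, E 0.0987.
The surplus seat goes to H.

H=6; C=8; D=8; E=4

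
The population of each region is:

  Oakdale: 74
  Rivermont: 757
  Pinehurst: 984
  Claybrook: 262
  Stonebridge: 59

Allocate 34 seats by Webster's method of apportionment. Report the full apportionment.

Standard divisor 2136/34 ≈ 62.824; standard quotas: Oakdale 1.178, Rivermont 12.050, Pinehurst 15.663, Claybrook 4.170, Stonebridge 0.939.
Rounding to the nearest integer gives Oakdale 1, Rivermont 12, Pinehurst 16, Claybrook 4, Stonebridge 1 — total 34, matching the house size, so no adjustment is needed.

Oakdale 1, Rivermont 12, Pinehurst 16, Claybrook 4, Stonebridge 1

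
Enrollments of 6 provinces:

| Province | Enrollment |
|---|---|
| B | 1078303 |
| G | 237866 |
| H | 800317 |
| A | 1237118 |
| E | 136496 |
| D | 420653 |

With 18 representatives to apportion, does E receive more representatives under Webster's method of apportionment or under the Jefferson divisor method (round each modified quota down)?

Webster

Webster: B 5, G 1, H 4, A 5, E 1, D 2.
Jefferson: B 5, G 1, H 4, A 6, E 0, D 2.
E gets 1 under Webster and 0 under Jefferson.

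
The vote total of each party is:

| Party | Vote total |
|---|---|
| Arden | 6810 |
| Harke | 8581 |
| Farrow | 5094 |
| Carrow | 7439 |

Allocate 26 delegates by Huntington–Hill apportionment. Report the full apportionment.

With divisor 1095: modified quotas Arden 6.219, Harke 7.837, Farrow 4.652, Carrow 6.794.
Geometric-mean thresholds: Arden √(6·7)=6.481, Harke √(7·8)=7.483, Farrow √(4·5)=4.472, Carrow √(6·7)=6.481.
Each quota rounded against its threshold gives Arden 6, Harke 8, Farrow 5, Carrow 7 (total 26).

Arden 6, Harke 8, Farrow 5, Carrow 7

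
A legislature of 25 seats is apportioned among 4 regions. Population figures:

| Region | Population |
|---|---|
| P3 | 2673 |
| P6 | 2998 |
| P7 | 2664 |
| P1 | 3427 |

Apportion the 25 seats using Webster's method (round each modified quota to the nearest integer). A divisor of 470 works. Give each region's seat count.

P3 6; P6 6; P7 6; P1 7

With modified divisor 470: modified quotas P3 5.687, P6 6.379, P7 5.668, P1 7.291.
Rounding to the nearest integer: P3 6, P6 6, P7 6, P1 7 (total 25).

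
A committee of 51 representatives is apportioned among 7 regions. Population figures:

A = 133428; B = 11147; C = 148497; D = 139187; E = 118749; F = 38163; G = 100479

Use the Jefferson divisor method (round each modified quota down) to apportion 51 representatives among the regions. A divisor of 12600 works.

With modified divisor 12600: modified quotas A 10.590, B 0.885, C 11.785, D 11.047, E 9.425, F 3.029, G 7.975.
Rounding down: A 10, B 0, C 11, D 11, E 9, F 3, G 7 (total 51).

A: 10, B: 0, C: 11, D: 11, E: 9, F: 3, G: 7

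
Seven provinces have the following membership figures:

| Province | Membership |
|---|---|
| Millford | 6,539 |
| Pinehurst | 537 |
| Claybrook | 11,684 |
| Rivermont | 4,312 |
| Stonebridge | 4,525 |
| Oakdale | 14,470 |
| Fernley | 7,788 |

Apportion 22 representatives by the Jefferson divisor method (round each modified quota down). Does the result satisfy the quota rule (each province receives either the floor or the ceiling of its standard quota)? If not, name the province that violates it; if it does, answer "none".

none

Standard quotas: Millford 2.886, Pinehurst 0.237, Claybrook 5.156, Rivermont 1.903, Stonebridge 1.997, Oakdale 6.385, Fernley 3.437.
Jefferson allocation: Millford 3, Pinehurst 0, Claybrook 5, Rivermont 2, Stonebridge 2, Oakdale 7, Fernley 3.
Every allocation lies between the lower and upper quota.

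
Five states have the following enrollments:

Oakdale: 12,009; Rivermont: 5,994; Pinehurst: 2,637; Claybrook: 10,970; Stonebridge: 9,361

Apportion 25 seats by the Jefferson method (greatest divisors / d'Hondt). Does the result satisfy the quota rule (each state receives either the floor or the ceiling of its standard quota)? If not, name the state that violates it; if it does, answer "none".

Standard quotas: Oakdale 7.328, Rivermont 3.657, Pinehurst 1.609, Claybrook 6.694, Stonebridge 5.712.
Jefferson allocation: Oakdale 8, Rivermont 3, Pinehurst 1, Claybrook 7, Stonebridge 6.
Every allocation lies between the lower and upper quota.

none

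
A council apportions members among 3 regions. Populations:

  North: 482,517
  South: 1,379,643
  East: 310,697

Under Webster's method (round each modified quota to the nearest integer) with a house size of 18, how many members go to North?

Standard divisor 2172857/18 ≈ 120714.278; standard quotas: North 3.997, South 11.429, East 2.574.
Rounding to the nearest integer gives North 4, South 11, East 3 — total 18, matching the house size, so no adjustment is needed.
North receives 4.

4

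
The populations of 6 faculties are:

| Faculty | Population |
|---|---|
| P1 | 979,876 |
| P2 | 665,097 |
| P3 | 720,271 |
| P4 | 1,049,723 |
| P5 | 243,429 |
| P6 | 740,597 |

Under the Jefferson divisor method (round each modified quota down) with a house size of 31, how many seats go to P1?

Standard divisor 4398993/31 ≈ 141903; standard quotas: P1 6.905, P2 4.687, P3 5.076, P4 7.397, P5 1.715, P6 5.219.
Rounding down gives 6, 4, 5, 7, 1, 5 = 28 seats, so the divisor must be adjusted.
With modified divisor 127300: modified quotas P1 7.697, P2 5.225, P3 5.658, P4 8.246, P5 1.912, P6 5.818.
Rounding down: P1 7, P2 5, P3 5, P4 8, P5 1, P6 5 (total 31).
P1 receives 7.

7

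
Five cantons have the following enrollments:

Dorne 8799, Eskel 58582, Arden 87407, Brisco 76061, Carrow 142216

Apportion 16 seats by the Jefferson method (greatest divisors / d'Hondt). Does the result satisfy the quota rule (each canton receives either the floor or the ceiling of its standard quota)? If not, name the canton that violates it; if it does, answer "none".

Standard quotas: Dorne 0.377, Eskel 2.512, Arden 3.749, Brisco 3.262, Carrow 6.099.
Jefferson allocation: Dorne 0, Eskel 2, Arden 4, Brisco 3, Carrow 7.
Every allocation lies between the lower and upper quota.

none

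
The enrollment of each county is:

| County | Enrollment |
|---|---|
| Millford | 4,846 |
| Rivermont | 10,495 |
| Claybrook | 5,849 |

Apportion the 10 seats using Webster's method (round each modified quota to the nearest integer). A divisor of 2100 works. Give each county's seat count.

With modified divisor 2100: modified quotas Millford 2.308, Rivermont 4.998, Claybrook 2.785.
Rounding to the nearest integer: Millford 2, Rivermont 5, Claybrook 3 (total 10).

Millford 2; Rivermont 5; Claybrook 3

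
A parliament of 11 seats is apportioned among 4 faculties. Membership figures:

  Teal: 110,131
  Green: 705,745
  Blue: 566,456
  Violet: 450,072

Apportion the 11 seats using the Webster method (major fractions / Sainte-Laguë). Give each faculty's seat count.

Teal=1, Green=4, Blue=3, Violet=3

Standard divisor 1832404/11 ≈ 166582.182; standard quotas: Teal 0.661, Green 4.237, Blue 3.400, Violet 2.702.
Rounding to the nearest integer gives Teal 1, Green 4, Blue 3, Violet 3 — total 11, matching the house size, so no adjustment is needed.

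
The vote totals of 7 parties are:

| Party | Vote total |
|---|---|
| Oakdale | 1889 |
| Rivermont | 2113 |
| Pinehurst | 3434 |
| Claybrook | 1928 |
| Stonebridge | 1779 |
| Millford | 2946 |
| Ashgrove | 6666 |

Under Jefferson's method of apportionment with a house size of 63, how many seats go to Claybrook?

Standard divisor 20755/63 ≈ 329.444; standard quotas: Oakdale 5.734, Rivermont 6.414, Pinehurst 10.424, Claybrook 5.852, Stonebridge 5.400, Millford 8.942, Ashgrove 20.234.
Rounding down gives 5, 6, 10, 5, 5, 8, 20 = 59 seats, so the divisor must be adjusted.
With modified divisor 313.5: modified quotas Oakdale 6.026, Rivermont 6.740, Pinehurst 10.954, Claybrook 6.150, Stonebridge 5.675, Millford 9.397, Ashgrove 21.263.
Rounding down: Oakdale 6, Rivermont 6, Pinehurst 10, Claybrook 6, Stonebridge 5, Millford 9, Ashgrove 21 (total 63).
Claybrook receives 6.

6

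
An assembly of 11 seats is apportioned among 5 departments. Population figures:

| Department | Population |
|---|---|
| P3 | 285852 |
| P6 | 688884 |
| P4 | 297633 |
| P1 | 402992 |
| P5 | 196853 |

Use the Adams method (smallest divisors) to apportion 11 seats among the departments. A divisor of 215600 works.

P3=2; P6=4; P4=2; P1=2; P5=1

With modified divisor 215600: modified quotas P3 1.326, P6 3.195, P4 1.380, P1 1.869, P5 0.913.
Rounding up: P3 2, P6 4, P4 2, P1 2, P5 1 (total 11).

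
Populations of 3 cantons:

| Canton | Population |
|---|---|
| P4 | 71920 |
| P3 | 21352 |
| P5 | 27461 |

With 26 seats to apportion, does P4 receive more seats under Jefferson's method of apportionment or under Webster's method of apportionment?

Jefferson: P4 16, P3 4, P5 6.
Webster: P4 15, P3 5, P5 6.
P4 gets 16 under Jefferson and 15 under Webster.

Jefferson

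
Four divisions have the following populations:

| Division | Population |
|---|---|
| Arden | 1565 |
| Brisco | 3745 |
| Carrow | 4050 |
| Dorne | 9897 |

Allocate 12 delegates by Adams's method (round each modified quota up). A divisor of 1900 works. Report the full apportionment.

With modified divisor 1900: modified quotas Arden 0.824, Brisco 1.971, Carrow 2.132, Dorne 5.209.
Rounding up: Arden 1, Brisco 2, Carrow 3, Dorne 6 (total 12).

Arden 1, Brisco 2, Carrow 3, Dorne 6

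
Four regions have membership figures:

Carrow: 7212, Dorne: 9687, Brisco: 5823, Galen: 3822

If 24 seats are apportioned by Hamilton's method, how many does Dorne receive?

9

The standard divisor is 26544/24 = 1106.
Standard quotas: Carrow 6.5208, Dorne 8.7586, Brisco 5.2649, Galen 3.4557.
Lower quotas: Carrow 6, Dorne 8, Brisco 5, Galen 3 (sum 22, leaving 2 seats).
Remainders in descending order: Dorne 0.7586, Carrow 0.5208, Galen 0.4557, Brisco 0.2649.
The surplus seats go to Dorne, Carrow.
Dorne receives 9.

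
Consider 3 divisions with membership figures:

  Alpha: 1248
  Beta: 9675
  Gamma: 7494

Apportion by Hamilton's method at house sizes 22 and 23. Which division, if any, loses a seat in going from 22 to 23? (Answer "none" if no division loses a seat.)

none

At 22 seats: Alpha 1, Beta 12, Gamma 9.
At 23 seats: Alpha 2, Beta 12, Gamma 9.
No division's allocation decreased.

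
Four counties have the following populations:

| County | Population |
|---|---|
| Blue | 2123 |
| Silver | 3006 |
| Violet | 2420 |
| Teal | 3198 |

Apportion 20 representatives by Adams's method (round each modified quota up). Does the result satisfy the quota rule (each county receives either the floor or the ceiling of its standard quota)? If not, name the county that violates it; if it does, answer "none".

none

Standard quotas: Blue 3.951, Silver 5.594, Violet 4.504, Teal 5.951.
Adams allocation: Blue 4, Silver 5, Violet 5, Teal 6.
Every allocation lies between the lower and upper quota.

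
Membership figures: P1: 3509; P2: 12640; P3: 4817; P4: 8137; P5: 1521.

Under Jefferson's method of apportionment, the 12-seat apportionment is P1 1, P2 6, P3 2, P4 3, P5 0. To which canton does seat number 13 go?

P4

Priority for the next seat is population ÷ (current seats + 1).
Priorities: P1 1754.500, P2 1805.714, P3 1605.667, P4 2034.250, P5 1521.000.
Highest priority: P4.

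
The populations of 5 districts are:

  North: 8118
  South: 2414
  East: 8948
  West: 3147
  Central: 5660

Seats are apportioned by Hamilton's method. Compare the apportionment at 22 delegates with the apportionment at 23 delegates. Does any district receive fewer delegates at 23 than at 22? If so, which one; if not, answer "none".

At 22 seats: North 6, South 2, East 7, West 3, Central 4.
At 23 seats: North 7, South 2, East 7, West 2, Central 5.
West drops from 3 to 2.

West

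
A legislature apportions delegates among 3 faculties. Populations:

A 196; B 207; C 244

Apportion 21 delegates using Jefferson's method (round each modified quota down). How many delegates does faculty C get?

8

Standard divisor 647/21 ≈ 30.81; standard quotas: A 6.362, B 6.719, C 7.920.
Rounding down gives 6, 6, 7 = 19 seats, so the divisor must be adjusted.
With modified divisor 29: modified quotas A 6.759, B 7.138, C 8.414.
Rounding down: A 6, B 7, C 8 (total 21).
C receives 8.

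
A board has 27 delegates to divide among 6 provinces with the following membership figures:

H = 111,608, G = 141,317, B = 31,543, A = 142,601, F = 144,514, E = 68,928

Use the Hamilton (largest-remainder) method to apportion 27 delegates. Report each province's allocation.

Standard divisor: 640511 ÷ 27 ≈ 23722.63.
Standard quotas: H 4.7047, G 5.9571, B 1.3297, A 6.0112, F 6.0918, E 2.9056.
Lower quotas: H 4, G 5, B 1, A 6, F 6, E 2 (sum 24, leaving 3 seats).
Remainders in descending order: G 0.9571, E 0.9056, H 0.7047, B 0.3297, F 0.0918, A 0.0112.
Largest remainders: G, E, H receive the extra seats.

H: 5, G: 6, B: 1, A: 6, F: 6, E: 3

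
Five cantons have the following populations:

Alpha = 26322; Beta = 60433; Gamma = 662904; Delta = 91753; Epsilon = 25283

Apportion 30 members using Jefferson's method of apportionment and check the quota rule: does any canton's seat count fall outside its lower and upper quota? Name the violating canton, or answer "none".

Standard quotas: Alpha 0.911, Beta 2.092, Gamma 22.946, Delta 3.176, Epsilon 0.875.
Jefferson allocation: Alpha 0, Beta 2, Gamma 25, Delta 3, Epsilon 0.
Gamma has quota 22.946 (lower 22, upper 23) but receives 25 — outside the quota interval.

Gamma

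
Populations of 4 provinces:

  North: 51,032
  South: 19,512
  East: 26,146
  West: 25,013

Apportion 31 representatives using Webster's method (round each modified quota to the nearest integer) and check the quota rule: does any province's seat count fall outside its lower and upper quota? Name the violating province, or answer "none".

none

Standard quotas: North 12.999, South 4.970, East 6.660, West 6.371.
Webster allocation: North 13, South 5, East 7, West 6.
Every allocation lies between the lower and upper quota.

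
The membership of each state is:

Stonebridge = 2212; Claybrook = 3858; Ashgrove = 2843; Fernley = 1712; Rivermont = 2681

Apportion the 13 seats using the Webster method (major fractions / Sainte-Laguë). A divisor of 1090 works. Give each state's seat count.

Stonebridge: 2, Claybrook: 4, Ashgrove: 3, Fernley: 2, Rivermont: 2

With modified divisor 1090: modified quotas Stonebridge 2.029, Claybrook 3.539, Ashgrove 2.608, Fernley 1.571, Rivermont 2.460.
Rounding to the nearest integer: Stonebridge 2, Claybrook 4, Ashgrove 3, Fernley 2, Rivermont 2 (total 13).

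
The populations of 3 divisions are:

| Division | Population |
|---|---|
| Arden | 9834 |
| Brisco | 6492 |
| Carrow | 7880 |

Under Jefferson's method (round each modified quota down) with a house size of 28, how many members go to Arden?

12

Standard divisor 24206/28 ≈ 864.5; standard quotas: Arden 11.375, Brisco 7.510, Carrow 9.115.
Rounding down gives 11, 7, 9 = 27 seats, so the divisor must be adjusted.
With modified divisor 816: modified quotas Arden 12.051, Brisco 7.956, Carrow 9.657.
Rounding down: Arden 12, Brisco 7, Carrow 9 (total 28).
Arden receives 12.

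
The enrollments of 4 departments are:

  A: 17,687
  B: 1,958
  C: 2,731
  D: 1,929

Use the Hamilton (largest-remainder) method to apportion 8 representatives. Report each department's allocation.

Standard divisor: 24305 ÷ 8 ≈ 3038.125.
Standard quotas: A 5.8217, B 0.6445, C 0.8989, D 0.6349.
Lower quotas: A 5, B 0, C 0, D 0 (sum 5, leaving 3 seats).
Remainders in descending order: C 0.8989, A 0.8217, B 0.6445, D 0.6349.
The surplus seats go to C, A, B.

A 6; B 1; C 1; D 0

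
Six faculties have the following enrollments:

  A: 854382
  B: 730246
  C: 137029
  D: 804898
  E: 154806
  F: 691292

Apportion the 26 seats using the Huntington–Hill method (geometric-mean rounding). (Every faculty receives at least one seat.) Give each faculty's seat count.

A 7, B 6, C 1, D 6, E 1, F 5

With divisor 129023: modified quotas A 6.622, B 5.660, C 1.062, D 6.238, E 1.200, F 5.358.
Geometric-mean thresholds: A √(6·7)=6.481, B √(5·6)=5.477, C √(1·2)=1.414, D √(6·7)=6.481, E √(1·2)=1.414, F √(5·6)=5.477.
Each quota rounded against its threshold gives A 7, B 6, C 1, D 6, E 1, F 5 (total 26).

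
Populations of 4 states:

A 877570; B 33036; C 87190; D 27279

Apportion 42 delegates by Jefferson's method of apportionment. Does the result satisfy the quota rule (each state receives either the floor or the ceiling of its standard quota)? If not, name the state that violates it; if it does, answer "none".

A

Standard quotas: A 35.956, B 1.354, C 3.572, D 1.118.
Jefferson allocation: A 37, B 1, C 3, D 1.
A has quota 35.956 (lower 35, upper 36) but receives 37 — outside the quota interval.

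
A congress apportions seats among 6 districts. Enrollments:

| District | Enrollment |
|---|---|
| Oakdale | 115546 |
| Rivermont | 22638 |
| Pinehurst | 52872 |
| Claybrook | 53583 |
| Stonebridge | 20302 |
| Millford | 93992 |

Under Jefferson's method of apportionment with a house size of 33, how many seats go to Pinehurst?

5

Standard divisor 358933/33 ≈ 10876.758; standard quotas: Oakdale 10.623, Rivermont 2.081, Pinehurst 4.861, Claybrook 4.926, Stonebridge 1.867, Millford 8.642.
Rounding down gives 10, 2, 4, 4, 1, 8 = 29 seats, so the divisor must be adjusted.
With modified divisor 10300: modified quotas Oakdale 11.218, Rivermont 2.198, Pinehurst 5.133, Claybrook 5.202, Stonebridge 1.971, Millford 9.125.
Rounding down: Oakdale 11, Rivermont 2, Pinehurst 5, Claybrook 5, Stonebridge 1, Millford 9 (total 33).
Pinehurst receives 5.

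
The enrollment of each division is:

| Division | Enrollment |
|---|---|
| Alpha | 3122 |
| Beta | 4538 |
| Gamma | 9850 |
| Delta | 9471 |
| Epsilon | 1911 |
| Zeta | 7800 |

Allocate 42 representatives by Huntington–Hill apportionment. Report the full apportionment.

Alpha=4, Beta=5, Gamma=11, Delta=11, Epsilon=2, Zeta=9

With divisor 879: modified quotas Alpha 3.552, Beta 5.163, Gamma 11.206, Delta 10.775, Epsilon 2.174, Zeta 8.874.
Geometric-mean thresholds: Alpha √(3·4)=3.464, Beta √(5·6)=5.477, Gamma √(11·12)=11.489, Delta √(10·11)=10.488, Epsilon √(2·3)=2.449, Zeta √(8·9)=8.485.
Each quota rounded against its threshold gives Alpha 4, Beta 5, Gamma 11, Delta 11, Epsilon 2, Zeta 9 (total 42).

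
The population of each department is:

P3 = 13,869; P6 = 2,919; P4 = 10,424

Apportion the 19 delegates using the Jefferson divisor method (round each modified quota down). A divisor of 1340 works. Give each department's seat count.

With modified divisor 1340: modified quotas P3 10.350, P6 2.178, P4 7.779.
Rounding down: P3 10, P6 2, P4 7 (total 19).

P3 10, P6 2, P4 7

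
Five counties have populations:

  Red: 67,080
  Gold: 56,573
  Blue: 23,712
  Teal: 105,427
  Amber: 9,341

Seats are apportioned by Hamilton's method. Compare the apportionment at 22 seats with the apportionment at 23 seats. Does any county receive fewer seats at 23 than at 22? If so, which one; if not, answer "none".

none

At 22 seats: Red 5, Gold 5, Blue 2, Teal 9, Amber 1.
At 23 seats: Red 6, Gold 5, Blue 2, Teal 9, Amber 1.
No county's allocation decreased.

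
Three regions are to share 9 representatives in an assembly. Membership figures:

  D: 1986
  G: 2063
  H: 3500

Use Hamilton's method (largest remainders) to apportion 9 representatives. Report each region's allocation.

The standard divisor is 7549/9 ≈ 838.778.
Standard quotas: D 2.368, G 2.460, H 4.173.
Lower quotas: D 2, G 2, H 4 (sum 8, leaving 1 seat).
Remainders in descending order: G 0.460, D 0.368, H 0.173.
Largest remainder: G receives the extra seat.

D: 2; G: 3; H: 4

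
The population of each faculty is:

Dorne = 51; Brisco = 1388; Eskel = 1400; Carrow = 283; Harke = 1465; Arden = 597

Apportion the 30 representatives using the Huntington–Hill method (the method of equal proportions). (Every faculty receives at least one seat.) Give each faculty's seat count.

Dorne 1, Brisco 8, Eskel 8, Carrow 2, Harke 8, Arden 3

With divisor 179: modified quotas Dorne 0.285, Brisco 7.754, Eskel 7.821, Carrow 1.581, Harke 8.184, Arden 3.335.
Geometric-mean thresholds: Dorne (min 1), Brisco √(7·8)=7.483, Eskel √(7·8)=7.483, Carrow √(1·2)=1.414, Harke √(8·9)=8.485, Arden √(3·4)=3.464.
Each quota rounded against its threshold gives Dorne 1, Brisco 8, Eskel 8, Carrow 2, Harke 8, Arden 3 (total 30).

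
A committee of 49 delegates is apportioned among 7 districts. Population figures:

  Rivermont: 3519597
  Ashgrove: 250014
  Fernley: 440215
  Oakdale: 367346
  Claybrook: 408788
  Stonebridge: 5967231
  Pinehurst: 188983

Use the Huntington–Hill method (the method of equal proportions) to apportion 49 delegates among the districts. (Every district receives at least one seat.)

Rivermont 15; Ashgrove 1; Fernley 2; Oakdale 2; Claybrook 2; Stonebridge 26; Pinehurst 1

With divisor 230622: modified quotas Rivermont 15.261, Ashgrove 1.084, Fernley 1.909, Oakdale 1.593, Claybrook 1.773, Stonebridge 25.875, Pinehurst 0.819.
Geometric-mean thresholds: Rivermont √(15·16)=15.492, Ashgrove √(1·2)=1.414, Fernley √(1·2)=1.414, Oakdale √(1·2)=1.414, Claybrook √(1·2)=1.414, Stonebridge √(25·26)=25.495, Pinehurst (min 1).
Each quota rounded against its threshold gives Rivermont 15, Ashgrove 1, Fernley 2, Oakdale 2, Claybrook 2, Stonebridge 26, Pinehurst 1 (total 49).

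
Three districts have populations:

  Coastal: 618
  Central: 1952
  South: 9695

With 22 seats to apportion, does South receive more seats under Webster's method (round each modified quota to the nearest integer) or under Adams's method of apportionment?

Webster: Coastal 1, Central 4, South 17.
Adams: Coastal 2, Central 4, South 16.
South gets 17 under Webster and 16 under Adams.

Webster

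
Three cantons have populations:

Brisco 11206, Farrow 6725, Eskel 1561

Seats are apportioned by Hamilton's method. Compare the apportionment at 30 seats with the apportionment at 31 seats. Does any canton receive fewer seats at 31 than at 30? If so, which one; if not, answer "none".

Eskel

At 30 seats: Brisco 17, Farrow 10, Eskel 3.
At 31 seats: Brisco 18, Farrow 11, Eskel 2.
Eskel drops from 3 to 2.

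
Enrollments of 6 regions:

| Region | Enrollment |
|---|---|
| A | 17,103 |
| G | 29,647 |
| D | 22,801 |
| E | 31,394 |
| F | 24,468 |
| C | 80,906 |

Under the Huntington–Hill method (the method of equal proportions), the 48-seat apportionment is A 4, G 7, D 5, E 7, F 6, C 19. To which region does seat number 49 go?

E

Priority for the next seat is population ÷ (√(s·(s+1))).
Priorities: A 3824.347, G 3961.747, D 4162.874, E 4195.200, F 3775.494, C 4150.390.
Highest priority: E.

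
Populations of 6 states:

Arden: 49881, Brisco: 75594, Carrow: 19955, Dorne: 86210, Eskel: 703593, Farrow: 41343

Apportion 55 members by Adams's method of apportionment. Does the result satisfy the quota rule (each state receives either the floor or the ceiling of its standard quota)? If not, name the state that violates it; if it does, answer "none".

Standard quotas: Arden 2.809, Brisco 4.257, Carrow 1.124, Dorne 4.855, Eskel 39.626, Farrow 2.328.
Adams allocation: Arden 3, Brisco 4, Carrow 2, Dorne 5, Eskel 38, Farrow 3.
Eskel has quota 39.626 (lower 39, upper 40) but receives 38 — outside the quota interval.

Eskel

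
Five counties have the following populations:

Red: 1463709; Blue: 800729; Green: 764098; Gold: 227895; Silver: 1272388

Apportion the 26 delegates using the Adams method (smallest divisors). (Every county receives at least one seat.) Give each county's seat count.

Red=8; Blue=5; Green=4; Gold=2; Silver=7

Standard divisor 4528819/26 ≈ 174185.346; standard quotas: Red 8.403, Blue 4.597, Green 4.387, Gold 1.308, Silver 7.305.
Rounding up gives 9, 5, 5, 2, 8 = 29 seats, so the divisor must be adjusted.
With modified divisor 195600: modified quotas Red 7.483, Blue 4.094, Green 3.906, Gold 1.165, Silver 6.505.
Rounding up: Red 8, Blue 5, Green 4, Gold 2, Silver 7 (total 26).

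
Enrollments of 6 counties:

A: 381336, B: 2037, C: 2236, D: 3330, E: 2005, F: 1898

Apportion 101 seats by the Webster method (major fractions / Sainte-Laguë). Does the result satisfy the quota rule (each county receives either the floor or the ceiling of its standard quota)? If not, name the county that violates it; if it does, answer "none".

A

Standard quotas: A 98.042, B 0.524, C 0.575, D 0.856, E 0.515, F 0.488.
Webster allocation: A 97, B 1, C 1, D 1, E 1, F 0.
A has quota 98.042 (lower 98, upper 99) but receives 97 — outside the quota interval.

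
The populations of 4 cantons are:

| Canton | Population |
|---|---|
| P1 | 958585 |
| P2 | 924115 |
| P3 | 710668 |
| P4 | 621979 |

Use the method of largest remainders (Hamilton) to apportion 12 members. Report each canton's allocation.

P1: 4, P2: 3, P3: 3, P4: 2

The standard divisor is 3215347/12 ≈ 267945.583.
Standard quotas: P1 3.5775, P2 3.4489, P3 2.6523, P4 2.3213.
Lower quotas: P1 3, P2 3, P3 2, P4 2 (sum 10, leaving 2 seats).
Remainders in descending order: P3 0.6523, P1 0.5775, P2 0.4489, P4 0.3213.
The surplus seats go to P3, P1.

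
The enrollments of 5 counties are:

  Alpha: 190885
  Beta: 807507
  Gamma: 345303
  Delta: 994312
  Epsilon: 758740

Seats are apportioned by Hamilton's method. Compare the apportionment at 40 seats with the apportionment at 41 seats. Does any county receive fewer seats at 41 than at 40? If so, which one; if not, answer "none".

Alpha

At 40 seats: Alpha 3, Beta 10, Gamma 4, Delta 13, Epsilon 10.
At 41 seats: Alpha 2, Beta 11, Gamma 5, Delta 13, Epsilon 10.
Alpha drops from 3 to 2.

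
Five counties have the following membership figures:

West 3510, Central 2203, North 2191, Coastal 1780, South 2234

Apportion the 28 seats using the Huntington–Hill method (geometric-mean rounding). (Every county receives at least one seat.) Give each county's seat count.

With divisor 411: modified quotas West 8.540, Central 5.360, North 5.331, Coastal 4.331, South 5.436.
Geometric-mean thresholds: West √(8·9)=8.485, Central √(5·6)=5.477, North √(5·6)=5.477, Coastal √(4·5)=4.472, South √(5·6)=5.477.
Each quota rounded against its threshold gives West 9, Central 5, North 5, Coastal 4, South 5 (total 28).

West 9, Central 5, North 5, Coastal 4, South 5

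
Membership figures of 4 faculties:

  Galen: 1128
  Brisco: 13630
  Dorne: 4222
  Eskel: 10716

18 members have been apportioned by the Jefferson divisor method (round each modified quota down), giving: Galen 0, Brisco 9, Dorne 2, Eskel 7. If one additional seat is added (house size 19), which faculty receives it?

Dorne

Priority for the next seat is population ÷ (current seats + 1).
Priorities: Galen 1128.000, Brisco 1363.000, Dorne 1407.333, Eskel 1339.500.
Highest priority: Dorne.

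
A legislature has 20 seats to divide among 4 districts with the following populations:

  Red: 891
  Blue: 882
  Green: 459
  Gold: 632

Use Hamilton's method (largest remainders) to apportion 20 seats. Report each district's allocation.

Red 6, Blue 6, Green 3, Gold 5

The standard divisor is 2864/20 ≈ 143.2.
Standard quotas: Red 6.222, Blue 6.159, Green 3.205, Gold 4.413.
Lower quotas: Red 6, Blue 6, Green 3, Gold 4 (sum 19, leaving 1 seat).
Remainders in descending order: Gold 0.413, Red 0.222, Green 0.205, Blue 0.159.
Largest remainder: Gold receives the extra seat.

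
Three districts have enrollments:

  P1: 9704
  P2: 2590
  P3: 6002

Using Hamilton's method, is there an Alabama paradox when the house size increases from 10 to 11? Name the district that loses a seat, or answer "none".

P2

At 10 seats: P1 5, P2 2, P3 3.
At 11 seats: P1 6, P2 1, P3 4.
P2 drops from 2 to 1.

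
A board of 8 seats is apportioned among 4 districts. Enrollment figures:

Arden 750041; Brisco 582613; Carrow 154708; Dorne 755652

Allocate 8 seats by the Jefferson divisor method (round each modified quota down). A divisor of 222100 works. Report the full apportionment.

Arden=3; Brisco=2; Carrow=0; Dorne=3

With modified divisor 222100: modified quotas Arden 3.377, Brisco 2.623, Carrow 0.697, Dorne 3.402.
Rounding down: Arden 3, Brisco 2, Carrow 0, Dorne 3 (total 8).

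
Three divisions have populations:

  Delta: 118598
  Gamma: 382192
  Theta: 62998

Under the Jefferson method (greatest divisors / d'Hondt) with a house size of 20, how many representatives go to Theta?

2

Standard divisor 563788/20 ≈ 28189.4; standard quotas: Delta 4.207, Gamma 13.558, Theta 2.235.
Rounding down gives 4, 13, 2 = 19 seats, so the divisor must be adjusted.
With modified divisor 26400: modified quotas Delta 4.492, Gamma 14.477, Theta 2.386.
Rounding down: Delta 4, Gamma 14, Theta 2 (total 20).
Theta receives 2.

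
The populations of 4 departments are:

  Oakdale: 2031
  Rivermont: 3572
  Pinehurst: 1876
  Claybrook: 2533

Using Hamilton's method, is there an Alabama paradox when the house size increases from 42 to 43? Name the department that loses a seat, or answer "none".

none

At 42 seats: Oakdale 8, Rivermont 15, Pinehurst 8, Claybrook 11.
At 43 seats: Oakdale 9, Rivermont 15, Pinehurst 8, Claybrook 11.
No department's allocation decreased.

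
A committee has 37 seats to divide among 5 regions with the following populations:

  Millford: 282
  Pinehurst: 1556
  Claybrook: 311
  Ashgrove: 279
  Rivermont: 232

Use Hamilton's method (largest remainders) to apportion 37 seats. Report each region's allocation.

Millford 4, Pinehurst 22, Claybrook 4, Ashgrove 4, Rivermont 3

Total 2660; standard divisor 2660/37 ≈ 71.892.
Standard quotas: Millford 3.923, Pinehurst 21.644, Claybrook 4.326, Ashgrove 3.881, Rivermont 3.227.
Lower quotas: Millford 3, Pinehurst 21, Claybrook 4, Ashgrove 3, Rivermont 3 (sum 34, leaving 3 seats).
Remainders in descending order: Millford 0.923, Ashgrove 0.881, Pinehurst 0.644, Claybrook 0.326, Rivermont 0.227.
Largest remainders: Millford, Ashgrove, Pinehurst receive the extra seats.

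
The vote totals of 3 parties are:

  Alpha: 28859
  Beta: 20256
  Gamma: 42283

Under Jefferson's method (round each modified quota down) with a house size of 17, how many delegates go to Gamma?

Standard divisor 91398/17 ≈ 5376.353; standard quotas: Alpha 5.368, Beta 3.768, Gamma 7.865.
Rounding down gives 5, 3, 7 = 15 seats, so the divisor must be adjusted.
With modified divisor 4900: modified quotas Alpha 5.890, Beta 4.134, Gamma 8.629.
Rounding down: Alpha 5, Beta 4, Gamma 8 (total 17).
Gamma receives 8.

8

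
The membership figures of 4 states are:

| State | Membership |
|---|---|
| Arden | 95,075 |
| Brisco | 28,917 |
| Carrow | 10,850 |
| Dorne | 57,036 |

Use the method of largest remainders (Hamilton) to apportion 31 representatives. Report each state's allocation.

The standard divisor is 191878/31 ≈ 6189.613.
Standard quotas: Arden 15.3604, Brisco 4.6719, Carrow 1.7529, Dorne 9.2148.
Lower quotas: Arden 15, Brisco 4, Carrow 1, Dorne 9 (sum 29, leaving 2 seats).
Remainders in descending order: Carrow 0.7529, Brisco 0.6719, Arden 0.3604, Dorne 0.2148.
The surplus seats go to Carrow, Brisco.

Arden: 15; Brisco: 5; Carrow: 2; Dorne: 9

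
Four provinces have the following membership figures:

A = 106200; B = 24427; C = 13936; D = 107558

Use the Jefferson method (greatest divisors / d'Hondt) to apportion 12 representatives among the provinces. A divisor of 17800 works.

With modified divisor 17800: modified quotas A 5.966, B 1.372, C 0.783, D 6.043.
Rounding down: A 5, B 1, C 0, D 6 (total 12).

A 5, B 1, C 0, D 6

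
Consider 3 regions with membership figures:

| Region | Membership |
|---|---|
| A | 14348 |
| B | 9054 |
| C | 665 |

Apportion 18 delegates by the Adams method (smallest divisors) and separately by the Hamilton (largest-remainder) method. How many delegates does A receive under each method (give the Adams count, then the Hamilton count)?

10 and 11

Adams: A 10, B 7, C 1.
Hamilton: A 11, B 7, C 0.
A gets 10 under Adams and 11 under Hamilton.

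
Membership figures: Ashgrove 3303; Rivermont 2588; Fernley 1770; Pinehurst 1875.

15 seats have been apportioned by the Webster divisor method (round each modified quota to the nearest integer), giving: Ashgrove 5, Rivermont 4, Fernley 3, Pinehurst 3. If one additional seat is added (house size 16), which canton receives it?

Priority for the next seat is population ÷ (current seats + 0.5).
Priorities: Ashgrove 600.545, Rivermont 575.111, Fernley 505.714, Pinehurst 535.714.
Highest priority: Ashgrove.

Ashgrove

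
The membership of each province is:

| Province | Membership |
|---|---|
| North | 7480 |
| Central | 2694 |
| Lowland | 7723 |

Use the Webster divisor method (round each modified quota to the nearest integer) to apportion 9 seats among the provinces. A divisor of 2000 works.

With modified divisor 2000: modified quotas North 3.740, Central 1.347, Lowland 3.861.
Rounding to the nearest integer: North 4, Central 1, Lowland 4 (total 9).

North: 4; Central: 1; Lowland: 4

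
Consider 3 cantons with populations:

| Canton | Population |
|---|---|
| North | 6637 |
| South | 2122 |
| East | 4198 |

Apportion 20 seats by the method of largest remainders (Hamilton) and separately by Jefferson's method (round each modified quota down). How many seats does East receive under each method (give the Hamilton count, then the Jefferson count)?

7 and 6

Hamilton: North 10, South 3, East 7.
Jefferson: North 11, South 3, East 6.
East gets 7 under Hamilton and 6 under Jefferson.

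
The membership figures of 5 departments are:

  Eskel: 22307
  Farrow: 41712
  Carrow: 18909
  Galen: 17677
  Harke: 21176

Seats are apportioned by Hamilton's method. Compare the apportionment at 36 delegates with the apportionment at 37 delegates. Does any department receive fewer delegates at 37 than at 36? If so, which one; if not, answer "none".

At 36 seats: Eskel 7, Farrow 12, Carrow 6, Galen 5, Harke 6.
At 37 seats: Eskel 7, Farrow 13, Carrow 6, Galen 5, Harke 6.
No department's allocation decreased.

none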